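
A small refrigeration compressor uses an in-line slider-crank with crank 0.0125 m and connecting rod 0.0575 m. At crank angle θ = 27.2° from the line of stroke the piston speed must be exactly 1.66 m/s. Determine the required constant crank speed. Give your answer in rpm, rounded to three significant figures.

2320

For an in-line slider-crank, |v_piston| = rω|sinθ|·[1 + r cosθ/√(L² − r² sin²θ)].
With r = 0.0125 m, L = 0.0575 m, θ = 27.2°: the bracketed kinematic factor |dx/dθ| = 0.006824 m.
ω = v/|dx/dθ| = 1.66/0.006824 = 243.26 rad/s.
N = 60ω/(2π) = 2323 rpm.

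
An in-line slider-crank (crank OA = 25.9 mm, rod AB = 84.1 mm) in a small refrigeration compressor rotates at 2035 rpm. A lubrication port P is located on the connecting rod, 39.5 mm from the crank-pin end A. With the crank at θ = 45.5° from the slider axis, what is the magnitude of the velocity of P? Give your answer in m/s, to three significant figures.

ω = 213.1 rad/s.  Crank-pin speed |V_A| = rω = 5.5194 m/s, perpendicular to OA.
Rod angle: sinφ = −(r/L) sinθ ⇒ φ = -12.689°; ω_rod = −rω cosθ/√(L²−r²sin²θ) = -47.152 rad/s.
V_P = V_A + ω_rod × AP, with AP = 0.0395 m along the rod.
Components: V_Px = −rω sinθ − a·ω_rod·sinφ = -4.3458 m/s;  V_Py = rω cosθ + a·ω_rod·cosφ = +2.0516 m/s.
|V_P| = √(V_Px² + V_Py²) = 4.8058 m/s.

4.81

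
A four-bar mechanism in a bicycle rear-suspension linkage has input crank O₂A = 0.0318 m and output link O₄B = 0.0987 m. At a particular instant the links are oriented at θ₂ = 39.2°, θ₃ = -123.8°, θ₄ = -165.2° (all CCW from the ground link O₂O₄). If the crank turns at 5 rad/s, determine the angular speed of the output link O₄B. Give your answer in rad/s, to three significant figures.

0.712

ω₂ = 5 rad/s
Differentiating the loop-closure r₂e^{iθ₂}+r₃e^{iθ₃}=r₁+r₄e^{iθ₄} gives r₂ω₂e^{iθ₂}+r₃ω₃e^{iθ₃}=r₄ω₄e^{iθ₄}.
Eliminating the other unknown: ω₄ = r₂ω₂ sin(θ₂−θ₃) / [r₄ sin(θ₄−θ₃)].
Numerator sine = +0.29237; denominator sine = -0.66131.
Result = 0.0318·5·(+0.29237) / (0.0987·(-0.66131)) = -0.71221 rad/s; magnitude 0.71221 rad/s.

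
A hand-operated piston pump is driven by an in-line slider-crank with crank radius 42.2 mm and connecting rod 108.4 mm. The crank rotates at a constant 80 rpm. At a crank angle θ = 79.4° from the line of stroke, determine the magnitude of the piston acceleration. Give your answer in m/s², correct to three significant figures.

ω = 2π·80/60 = 8.378 rad/s
x(θ) = r cosθ + √(L² − r² sin²θ); with ω constant, a = ω²·d²x/dθ².
d²x/dθ² = −r cosθ − r²(cos2θ)/√u − r⁴ sin²2θ/(4u^{3/2}),  u = L² − r² sin²θ = 0.01003 m².
Substituting r = 0.0422 m, L = 0.1084 m, θ = 79.4°: d²x/dθ² = +0.0087124 m.
a = ω²·d²x/dθ² = (8.378)²·(+0.0087124) = +0.61147 m/s²;  |a| = 0.61147 m/s².

0.611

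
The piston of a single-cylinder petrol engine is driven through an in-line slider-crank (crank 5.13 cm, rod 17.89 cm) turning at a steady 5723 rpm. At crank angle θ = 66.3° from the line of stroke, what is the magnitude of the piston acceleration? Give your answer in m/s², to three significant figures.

ω = 2π·5723/60 = 599.3 rad/s
x(θ) = r cosθ + √(L² − r² sin²θ); with ω constant, a = ω²·d²x/dθ².
d²x/dθ² = −r cosθ − r²(cos2θ)/√u − r⁴ sin²2θ/(4u^{3/2}),  u = L² − r² sin²θ = 0.0297987 m².
Substituting r = 0.0513 m, L = 0.1789 m, θ = 66.3°: d²x/dθ² = -0.010483 m.
a = ω²·d²x/dθ² = (599.3)²·(-0.010483) = -3765.3 m/s²;  |a| = 3765.3 m/s².

3770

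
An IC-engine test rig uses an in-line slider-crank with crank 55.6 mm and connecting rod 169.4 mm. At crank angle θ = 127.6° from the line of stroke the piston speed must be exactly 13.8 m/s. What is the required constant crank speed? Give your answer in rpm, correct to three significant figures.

For an in-line slider-crank, |v_piston| = rω|sinθ|·[1 + r cosθ/√(L² − r² sin²θ)].
With r = 0.0556 m, L = 0.1694 m, θ = 127.6°: the bracketed kinematic factor |dx/dθ| = 0.034915 m.
ω = v/|dx/dθ| = 13.8/0.034915 = 395.24 rad/s.
N = 60ω/(2π) = 3774.3 rpm.

3770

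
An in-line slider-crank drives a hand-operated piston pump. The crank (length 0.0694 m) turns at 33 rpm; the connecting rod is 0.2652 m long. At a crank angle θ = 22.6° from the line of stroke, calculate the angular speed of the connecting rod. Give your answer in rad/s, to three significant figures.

0.839

ω = 3.456 rad/s (converted from 33 rpm).
The rod makes angle φ with the slider axis where L sinφ = r sinθ; differentiating, L cosφ·φ̇ = r ω cosθ.
L cosφ = √(L² − r² sin²θ) = 0.26386 m.
|ω_rod| = r ω |cosθ| / √(L² − r² sin²θ) = 0.0694·3.456·0.92321/0.26386 = 0.83914 rad/s.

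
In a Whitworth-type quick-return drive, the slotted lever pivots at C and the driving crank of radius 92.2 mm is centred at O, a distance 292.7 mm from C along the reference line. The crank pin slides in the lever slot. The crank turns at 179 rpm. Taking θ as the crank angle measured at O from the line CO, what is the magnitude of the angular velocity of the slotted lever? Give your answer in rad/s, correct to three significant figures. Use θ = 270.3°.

ω = 18.74 rad/s (from 179 rpm).
Crank pin A relative to C: A = (d + r cosθ, r sinθ); lever angle φ = atan2(r sinθ, d + r cosθ).
Differentiating tanφ: φ̇ = rω(d cosθ + r)/(d² + r² + 2dr cosθ).
d² + r² + 2dr cosθ = |CA|² = 0.0944567 m²;  d cosθ + r = +0.093733 m.
|ω_lever| = |0.0922·18.74·+0.093733| / 0.0944567 = 1.715 rad/s.

1.72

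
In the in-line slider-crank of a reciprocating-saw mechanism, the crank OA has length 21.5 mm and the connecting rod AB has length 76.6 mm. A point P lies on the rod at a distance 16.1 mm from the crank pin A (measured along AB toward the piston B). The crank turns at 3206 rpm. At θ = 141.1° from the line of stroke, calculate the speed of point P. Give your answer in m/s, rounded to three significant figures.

6.19

ω = 335.7 rad/s.  Crank-pin speed |V_A| = rω = 7.2182 m/s, perpendicular to OA.
Rod angle: sinφ = −(r/L) sinθ ⇒ φ = -10.152°; ω_rod = −rω cosθ/√(L²−r²sin²θ) = +74.502 rad/s.
V_P = V_A + ω_rod × AP, with AP = 0.0161 m along the rod.
Components: V_Px = −rω sinθ − a·ω_rod·sinφ = -4.3214 m/s;  V_Py = rω cosθ + a·ω_rod·cosφ = -4.4368 m/s.
|V_P| = √(V_Px² + V_Py²) = 6.1935 m/s.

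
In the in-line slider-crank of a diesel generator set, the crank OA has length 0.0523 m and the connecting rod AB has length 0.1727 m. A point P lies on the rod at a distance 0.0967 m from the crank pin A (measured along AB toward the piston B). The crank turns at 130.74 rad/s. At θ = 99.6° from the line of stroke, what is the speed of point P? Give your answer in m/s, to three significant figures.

ω = 130.7 rad/s.  Crank-pin speed |V_A| = rω = 6.8377 m/s, perpendicular to OA.
Rod angle: sinφ = −(r/L) sinθ ⇒ φ = -17.373°; ω_rod = −rω cosθ/√(L²−r²sin²θ) = +6.9185 rad/s.
V_P = V_A + ω_rod × AP, with AP = 0.0967 m along the rod.
Components: V_Px = −rω sinθ − a·ω_rod·sinφ = -6.5422 m/s;  V_Py = rω cosθ + a·ω_rod·cosφ = -0.50182 m/s.
|V_P| = √(V_Px² + V_Py²) = 6.5614 m/s.

6.56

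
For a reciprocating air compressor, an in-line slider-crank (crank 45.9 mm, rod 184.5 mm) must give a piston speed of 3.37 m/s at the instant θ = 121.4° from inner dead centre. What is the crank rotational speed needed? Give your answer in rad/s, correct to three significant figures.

99.2

For an in-line slider-crank, |v_piston| = rω|sinθ|·[1 + r cosθ/√(L² − r² sin²θ)].
With r = 0.0459 m, L = 0.1845 m, θ = 121.4°: the bracketed kinematic factor |dx/dθ| = 0.033981 m.
ω = v/|dx/dθ| = 3.37/0.033981 = 99.172 rad/s.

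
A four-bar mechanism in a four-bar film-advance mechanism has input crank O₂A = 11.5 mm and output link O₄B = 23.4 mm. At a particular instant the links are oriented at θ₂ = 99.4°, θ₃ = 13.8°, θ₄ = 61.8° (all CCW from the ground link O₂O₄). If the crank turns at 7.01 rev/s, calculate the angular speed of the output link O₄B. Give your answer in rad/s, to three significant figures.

ω₂ = 44.05 rad/s (from 7.01 rev/s).
Differentiating the loop-closure r₂e^{iθ₂}+r₃e^{iθ₃}=r₁+r₄e^{iθ₄} gives r₂ω₂e^{iθ₂}+r₃ω₃e^{iθ₃}=r₄ω₄e^{iθ₄}.
Eliminating the other unknown: ω₄ = r₂ω₂ sin(θ₂−θ₃) / [r₄ sin(θ₄−θ₃)].
Numerator sine = +0.99705; denominator sine = +0.74314.
Result = 0.0115·44.05·(+0.99705) / (0.0234·(+0.74314)) = +29.042 rad/s; magnitude 29.042 rad/s.

29.0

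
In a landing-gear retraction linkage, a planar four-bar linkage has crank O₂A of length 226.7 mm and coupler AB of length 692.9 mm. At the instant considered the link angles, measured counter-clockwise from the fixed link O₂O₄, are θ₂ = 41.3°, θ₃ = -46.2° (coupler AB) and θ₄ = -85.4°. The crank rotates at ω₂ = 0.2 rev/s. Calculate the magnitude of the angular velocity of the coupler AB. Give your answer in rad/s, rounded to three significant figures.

0.522

ω₂ = 1.257 rad/s (from 0.2 rev/s).
Differentiating the loop-closure r₂e^{iθ₂}+r₃e^{iθ₃}=r₁+r₄e^{iθ₄} gives r₂ω₂e^{iθ₂}+r₃ω₃e^{iθ₃}=r₄ω₄e^{iθ₄}.
Eliminating the other unknown: ω₃ = r₂ω₂ sin(θ₄−θ₂) / [r₃ sin(θ₃−θ₄)].
Numerator sine = -0.80178; denominator sine = +0.63203.
Result = 0.2267·1.257·(-0.80178) / (0.6929·(+0.63203)) = -0.52156 rad/s; magnitude 0.52156 rad/s.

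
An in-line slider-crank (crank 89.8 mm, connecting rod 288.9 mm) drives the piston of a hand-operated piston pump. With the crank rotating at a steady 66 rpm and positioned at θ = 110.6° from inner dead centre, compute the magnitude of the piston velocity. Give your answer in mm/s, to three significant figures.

ω = 2π·66/60 = 6.912 rad/s
For an in-line slider-crank, x = r cosθ + √(L² − r² sin²θ), so v = −rω sinθ·[1 + r cosθ/√(L² − r² sin²θ)].
With r = 0.0898 m, L = 0.2889 m, θ = 110.6°: √(L² − r² sin²θ) = 0.2764 m.
v = −0.0898·6.912·0.93606·[1 + 0.0898·-0.35184/0.2764] = -0.51456 m/s.
|v| = 0.51456 m/s = 514.56 mm/s.

515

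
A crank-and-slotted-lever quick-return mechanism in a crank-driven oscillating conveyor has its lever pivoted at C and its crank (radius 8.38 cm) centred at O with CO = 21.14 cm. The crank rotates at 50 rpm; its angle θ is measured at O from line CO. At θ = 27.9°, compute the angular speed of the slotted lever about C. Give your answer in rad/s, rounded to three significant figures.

1.43

ω = 5.236 rad/s (from 50 rpm).
Crank pin A relative to C: A = (d + r cosθ, r sinθ); lever angle φ = atan2(r sinθ, d + r cosθ).
Differentiating tanφ: φ̇ = rω(d cosθ + r)/(d² + r² + 2dr cosθ).
d² + r² + 2dr cosθ = |CA|² = 0.0830248 m²;  d cosθ + r = +0.27063 m.
|ω_lever| = |0.0838·5.236·+0.27063| / 0.0830248 = 1.4302 rad/s.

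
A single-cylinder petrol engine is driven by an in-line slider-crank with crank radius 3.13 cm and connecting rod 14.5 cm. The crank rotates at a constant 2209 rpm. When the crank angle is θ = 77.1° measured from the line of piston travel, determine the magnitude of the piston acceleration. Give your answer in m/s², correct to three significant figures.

41.8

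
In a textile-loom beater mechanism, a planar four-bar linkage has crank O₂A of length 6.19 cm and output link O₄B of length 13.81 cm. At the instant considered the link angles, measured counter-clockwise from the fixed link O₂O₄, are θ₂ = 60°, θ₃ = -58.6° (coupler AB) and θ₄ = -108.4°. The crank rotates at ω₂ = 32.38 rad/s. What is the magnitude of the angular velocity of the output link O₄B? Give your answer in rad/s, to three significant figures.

ω₂ = 32.38 rad/s
Differentiating the loop-closure r₂e^{iθ₂}+r₃e^{iθ₃}=r₁+r₄e^{iθ₄} gives r₂ω₂e^{iθ₂}+r₃ω₃e^{iθ₃}=r₄ω₄e^{iθ₄}.
Eliminating the other unknown: ω₄ = r₂ω₂ sin(θ₂−θ₃) / [r₄ sin(θ₄−θ₃)].
Numerator sine = +0.87798; denominator sine = -0.76380.
Result = 0.0619·32.38·(+0.87798) / (0.1381·(-0.76380)) = -16.683 rad/s; magnitude 16.683 rad/s.

16.7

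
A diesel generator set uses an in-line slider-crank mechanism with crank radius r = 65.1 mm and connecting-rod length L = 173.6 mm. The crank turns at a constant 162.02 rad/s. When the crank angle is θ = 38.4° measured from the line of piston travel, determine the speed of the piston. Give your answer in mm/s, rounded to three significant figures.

8530

ω = 162 rad/s
For an in-line slider-crank, x = r cosθ + √(L² − r² sin²θ), so v = −rω sinθ·[1 + r cosθ/√(L² − r² sin²θ)].
With r = 0.0651 m, L = 0.1736 m, θ = 38.4°: √(L² − r² sin²θ) = 0.16882 m.
v = −0.0651·162·0.62115·[1 + 0.0651·0.78369/0.16882] = -8.5314 m/s.
|v| = 8.5314 m/s = 8531.4 mm/s.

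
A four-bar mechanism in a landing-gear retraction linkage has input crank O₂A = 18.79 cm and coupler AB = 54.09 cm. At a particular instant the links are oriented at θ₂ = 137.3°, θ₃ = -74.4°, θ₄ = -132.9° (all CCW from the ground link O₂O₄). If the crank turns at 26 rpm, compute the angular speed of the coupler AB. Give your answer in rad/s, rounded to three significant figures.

ω₂ = 2.723 rad/s (from 26 rpm).
Differentiating the loop-closure r₂e^{iθ₂}+r₃e^{iθ₃}=r₁+r₄e^{iθ₄} gives r₂ω₂e^{iθ₂}+r₃ω₃e^{iθ₃}=r₄ω₄e^{iθ₄}.
Eliminating the other unknown: ω₃ = r₂ω₂ sin(θ₄−θ₂) / [r₃ sin(θ₃−θ₄)].
Numerator sine = +0.99999; denominator sine = +0.85264.
Result = 0.1879·2.723·(+0.99999) / (0.5409·(+0.85264)) = +1.1093 rad/s; magnitude 1.1093 rad/s.

1.11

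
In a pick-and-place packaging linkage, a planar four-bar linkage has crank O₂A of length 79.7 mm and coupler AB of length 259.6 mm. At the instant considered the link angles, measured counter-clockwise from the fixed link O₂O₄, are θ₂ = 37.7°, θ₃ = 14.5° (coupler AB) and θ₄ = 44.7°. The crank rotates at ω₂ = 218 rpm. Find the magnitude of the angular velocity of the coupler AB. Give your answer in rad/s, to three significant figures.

1.70

ω₂ = 22.83 rad/s (from 218 rpm).
Differentiating the loop-closure r₂e^{iθ₂}+r₃e^{iθ₃}=r₁+r₄e^{iθ₄} gives r₂ω₂e^{iθ₂}+r₃ω₃e^{iθ₃}=r₄ω₄e^{iθ₄}.
Eliminating the other unknown: ω₃ = r₂ω₂ sin(θ₄−θ₂) / [r₃ sin(θ₃−θ₄)].
Numerator sine = +0.12187; denominator sine = -0.50302.
Result = 0.0797·22.83·(+0.12187) / (0.2596·(-0.50302)) = -1.698 rad/s; magnitude 1.698 rad/s.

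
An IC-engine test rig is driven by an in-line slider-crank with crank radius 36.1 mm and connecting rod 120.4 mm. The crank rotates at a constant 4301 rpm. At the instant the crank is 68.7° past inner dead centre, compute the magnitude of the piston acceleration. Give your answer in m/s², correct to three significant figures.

ω = 2π·4301/60 = 450.4 rad/s
x(θ) = r cosθ + √(L² − r² sin²θ); with ω constant, a = ω²·d²x/dθ².
d²x/dθ² = −r cosθ − r²(cos2θ)/√u − r⁴ sin²2θ/(4u^{3/2}),  u = L² − r² sin²θ = 0.0133649 m².
Substituting r = 0.0361 m, L = 0.1204 m, θ = 68.7°: d²x/dθ² = -0.0049414 m.
a = ω²·d²x/dθ² = (450.4)²·(-0.0049414) = -1002.4 m/s²;  |a| = 1002.4 m/s².

1000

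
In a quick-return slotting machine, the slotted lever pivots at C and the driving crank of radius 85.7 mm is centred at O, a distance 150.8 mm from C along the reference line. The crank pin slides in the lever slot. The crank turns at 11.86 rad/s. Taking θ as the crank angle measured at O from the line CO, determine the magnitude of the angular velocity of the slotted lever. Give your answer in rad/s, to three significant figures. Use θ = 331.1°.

4.20

ω = 11.86 rad/s
Crank pin A relative to C: A = (d + r cosθ, r sinθ); lever angle φ = atan2(r sinθ, d + r cosθ).
Differentiating tanφ: φ̇ = rω(d cosθ + r)/(d² + r² + 2dr cosθ).
d² + r² + 2dr cosθ = |CA|² = 0.0527134 m²;  d cosθ + r = +0.21772 m.
|ω_lever| = |0.0857·11.86·+0.21772| / 0.0527134 = 4.198 rad/s.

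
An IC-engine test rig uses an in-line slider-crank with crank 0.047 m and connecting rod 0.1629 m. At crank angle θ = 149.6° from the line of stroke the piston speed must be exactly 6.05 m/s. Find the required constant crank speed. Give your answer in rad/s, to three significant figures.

340

For an in-line slider-crank, |v_piston| = rω|sinθ|·[1 + r cosθ/√(L² − r² sin²θ)].
With r = 0.047 m, L = 0.1629 m, θ = 149.6°: the bracketed kinematic factor |dx/dθ| = 0.017801 m.
ω = v/|dx/dθ| = 6.05/0.017801 = 339.87 rad/s.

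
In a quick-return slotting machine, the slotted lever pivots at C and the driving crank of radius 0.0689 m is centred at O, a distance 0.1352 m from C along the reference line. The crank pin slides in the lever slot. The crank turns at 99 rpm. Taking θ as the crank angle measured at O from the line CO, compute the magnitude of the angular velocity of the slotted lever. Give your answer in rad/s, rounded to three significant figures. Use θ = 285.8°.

ω = 10.37 rad/s (from 99 rpm).
Crank pin A relative to C: A = (d + r cosθ, r sinθ); lever angle φ = atan2(r sinθ, d + r cosθ).
Differentiating tanφ: φ̇ = rω(d cosθ + r)/(d² + r² + 2dr cosθ).
d² + r² + 2dr cosθ = |CA|² = 0.028099 m²;  d cosθ + r = +0.10571 m.
|ω_lever| = |0.0689·10.37·+0.10571| / 0.028099 = 2.6873 rad/s.

2.69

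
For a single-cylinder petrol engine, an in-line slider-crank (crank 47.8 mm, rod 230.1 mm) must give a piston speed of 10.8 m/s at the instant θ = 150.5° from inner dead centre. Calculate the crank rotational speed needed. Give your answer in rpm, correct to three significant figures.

For an in-line slider-crank, |v_piston| = rω|sinθ|·[1 + r cosθ/√(L² − r² sin²θ)].
With r = 0.0478 m, L = 0.2301 m, θ = 150.5°: the bracketed kinematic factor |dx/dθ| = 0.01926 m.
ω = v/|dx/dθ| = 10.8/0.01926 = 560.76 rad/s.
N = 60ω/(2π) = 5354.8 rpm.

5350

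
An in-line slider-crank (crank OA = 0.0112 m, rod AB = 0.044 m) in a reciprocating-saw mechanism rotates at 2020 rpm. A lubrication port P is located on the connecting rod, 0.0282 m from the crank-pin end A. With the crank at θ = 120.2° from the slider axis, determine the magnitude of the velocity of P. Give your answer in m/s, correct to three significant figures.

1.92

ω = 211.5 rad/s.  Crank-pin speed |V_A| = rω = 2.3692 m/s, perpendicular to OA.
Rod angle: sinφ = −(r/L) sinθ ⇒ φ = -12.709°; ω_rod = −rω cosθ/√(L²−r²sin²θ) = +27.765 rad/s.
V_P = V_A + ω_rod × AP, with AP = 0.0282 m along the rod.
Components: V_Px = −rω sinθ − a·ω_rod·sinφ = -1.8754 m/s;  V_Py = rω cosθ + a·ω_rod·cosφ = -0.42794 m/s.
|V_P| = √(V_Px² + V_Py²) = 1.9236 m/s.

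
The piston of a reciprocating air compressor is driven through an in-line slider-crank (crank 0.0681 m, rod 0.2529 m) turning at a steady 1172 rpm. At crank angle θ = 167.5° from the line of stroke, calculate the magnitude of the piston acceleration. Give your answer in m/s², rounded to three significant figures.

750

ω = 2π·1172/60 = 122.7 rad/s
x(θ) = r cosθ + √(L² − r² sin²θ); with ω constant, a = ω²·d²x/dθ².
d²x/dθ² = −r cosθ − r²(cos2θ)/√u − r⁴ sin²2θ/(4u^{3/2}),  u = L² − r² sin²θ = 0.0637412 m².
Substituting r = 0.0681 m, L = 0.2529 m, θ = 167.5°: d²x/dθ² = +0.049778 m.
a = ω²·d²x/dθ² = (122.7)²·(+0.049778) = +749.81 m/s²;  |a| = 749.81 m/s².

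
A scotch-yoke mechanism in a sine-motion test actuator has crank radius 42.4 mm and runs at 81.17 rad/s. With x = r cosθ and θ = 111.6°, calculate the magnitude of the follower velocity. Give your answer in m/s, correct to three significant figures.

3.20

ω = 81.17 rad/s
x = r cosθ ⇒ ẋ = −rω sinθ.
|v| = rω|sinθ| = 0.0424·81.17·|sin 111.6°| = 3.1999 m/s.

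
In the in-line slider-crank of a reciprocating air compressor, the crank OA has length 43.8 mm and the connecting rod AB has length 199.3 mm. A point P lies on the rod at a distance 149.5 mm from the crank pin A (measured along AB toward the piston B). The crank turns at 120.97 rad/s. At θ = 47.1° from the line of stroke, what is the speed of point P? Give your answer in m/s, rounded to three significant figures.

ω = 121 rad/s.  Crank-pin speed |V_A| = rω = 5.2985 m/s, perpendicular to OA.
Rod angle: sinφ = −(r/L) sinθ ⇒ φ = -9.264°; ω_rod = −rω cosθ/√(L²−r²sin²θ) = -18.336 rad/s.
V_P = V_A + ω_rod × AP, with AP = 0.1495 m along the rod.
Components: V_Px = −rω sinθ − a·ω_rod·sinφ = -4.3227 m/s;  V_Py = rω cosθ + a·ω_rod·cosφ = +0.90125 m/s.
|V_P| = √(V_Px² + V_Py²) = 4.4156 m/s.

4.42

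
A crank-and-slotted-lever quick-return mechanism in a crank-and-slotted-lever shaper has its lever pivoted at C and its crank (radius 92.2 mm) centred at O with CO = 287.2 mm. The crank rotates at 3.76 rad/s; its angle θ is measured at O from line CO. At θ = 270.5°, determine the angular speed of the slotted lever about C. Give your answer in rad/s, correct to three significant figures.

ω = 3.76 rad/s
Crank pin A relative to C: A = (d + r cosθ, r sinθ); lever angle φ = atan2(r sinθ, d + r cosθ).
Differentiating tanφ: φ̇ = rω(d cosθ + r)/(d² + r² + 2dr cosθ).
d² + r² + 2dr cosθ = |CA|² = 0.0914468 m²;  d cosθ + r = +0.094706 m.
|ω_lever| = |0.0922·3.76·+0.094706| / 0.0914468 = 0.35903 rad/s.

0.359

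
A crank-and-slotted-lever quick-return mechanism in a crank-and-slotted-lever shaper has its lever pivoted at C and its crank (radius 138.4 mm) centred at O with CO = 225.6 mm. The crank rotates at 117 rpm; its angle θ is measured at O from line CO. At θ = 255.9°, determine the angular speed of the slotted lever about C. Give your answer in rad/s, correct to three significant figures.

ω = 12.25 rad/s (from 117 rpm).
Crank pin A relative to C: A = (d + r cosθ, r sinθ); lever angle φ = atan2(r sinθ, d + r cosθ).
Differentiating tanφ: φ̇ = rω(d cosθ + r)/(d² + r² + 2dr cosθ).
d² + r² + 2dr cosθ = |CA|² = 0.0548371 m²;  d cosθ + r = +0.08344 m.
|ω_lever| = |0.1384·12.25·+0.08344| / 0.0548371 = 2.5802 rad/s.

2.58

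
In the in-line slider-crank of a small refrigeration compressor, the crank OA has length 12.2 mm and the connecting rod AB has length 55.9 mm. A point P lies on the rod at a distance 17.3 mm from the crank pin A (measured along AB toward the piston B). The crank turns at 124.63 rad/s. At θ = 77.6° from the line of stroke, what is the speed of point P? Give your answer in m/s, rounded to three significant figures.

1.52

ω = 124.6 rad/s.  Crank-pin speed |V_A| = rω = 1.5205 m/s, perpendicular to OA.
Rod angle: sinφ = −(r/L) sinθ ⇒ φ = -12.307°; ω_rod = −rω cosθ/√(L²−r²sin²θ) = -5.9782 rad/s.
V_P = V_A + ω_rod × AP, with AP = 0.0173 m along the rod.
Components: V_Px = −rω sinθ − a·ω_rod·sinφ = -1.5071 m/s;  V_Py = rω cosθ + a·ω_rod·cosφ = +0.22546 m/s.
|V_P| = √(V_Px² + V_Py²) = 1.5238 m/s.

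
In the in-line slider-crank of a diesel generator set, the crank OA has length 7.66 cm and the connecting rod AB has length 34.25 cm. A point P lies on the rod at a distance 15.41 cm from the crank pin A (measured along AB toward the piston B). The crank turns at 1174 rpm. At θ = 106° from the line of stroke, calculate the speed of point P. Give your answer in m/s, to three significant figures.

8.91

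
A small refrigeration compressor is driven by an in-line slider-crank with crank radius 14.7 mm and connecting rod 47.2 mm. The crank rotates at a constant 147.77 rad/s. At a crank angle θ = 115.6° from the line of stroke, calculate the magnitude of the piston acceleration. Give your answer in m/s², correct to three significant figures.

202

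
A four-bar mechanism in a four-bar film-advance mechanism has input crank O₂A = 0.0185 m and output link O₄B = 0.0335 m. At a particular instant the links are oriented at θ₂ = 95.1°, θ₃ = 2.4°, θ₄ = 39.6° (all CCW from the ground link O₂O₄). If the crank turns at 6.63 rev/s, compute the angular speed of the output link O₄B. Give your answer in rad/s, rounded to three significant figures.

ω₂ = 41.66 rad/s (from 6.63 rev/s).
Differentiating the loop-closure r₂e^{iθ₂}+r₃e^{iθ₃}=r₁+r₄e^{iθ₄} gives r₂ω₂e^{iθ₂}+r₃ω₃e^{iθ₃}=r₄ω₄e^{iθ₄}.
Eliminating the other unknown: ω₄ = r₂ω₂ sin(θ₂−θ₃) / [r₄ sin(θ₄−θ₃)].
Numerator sine = +0.99889; denominator sine = +0.60460.
Result = 0.0185·41.66·(+0.99889) / (0.0335·(+0.60460)) = +38.008 rad/s; magnitude 38.008 rad/s.

38.0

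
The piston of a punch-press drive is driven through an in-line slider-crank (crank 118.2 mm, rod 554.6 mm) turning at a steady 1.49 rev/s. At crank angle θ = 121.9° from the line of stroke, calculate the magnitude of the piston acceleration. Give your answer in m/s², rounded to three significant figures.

ω = 2π·1.49 = 9.362 rad/s
x(θ) = r cosθ + √(L² − r² sin²θ); with ω constant, a = ω²·d²x/dθ².
d²x/dθ² = −r cosθ − r²(cos2θ)/√u − r⁴ sin²2θ/(4u^{3/2}),  u = L² − r² sin²θ = 0.297511 m².
Substituting r = 0.1182 m, L = 0.5546 m, θ = 121.9°: d²x/dθ² = +0.073528 m.
a = ω²·d²x/dθ² = (9.362)²·(+0.073528) = +6.4445 m/s²;  |a| = 6.4445 m/s².

6.44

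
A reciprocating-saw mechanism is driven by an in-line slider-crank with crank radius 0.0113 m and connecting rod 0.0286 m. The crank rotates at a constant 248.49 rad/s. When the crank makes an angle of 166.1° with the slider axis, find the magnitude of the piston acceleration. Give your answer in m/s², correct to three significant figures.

430

ω = 248.5 rad/s
x(θ) = r cosθ + √(L² − r² sin²θ); with ω constant, a = ω²·d²x/dθ².
d²x/dθ² = −r cosθ − r²(cos2θ)/√u − r⁴ sin²2θ/(4u^{3/2}),  u = L² − r² sin²θ = 0.000810591 m².
Substituting r = 0.0113 m, L = 0.0286 m, θ = 166.1°: d²x/dθ² = +0.0069634 m.
a = ω²·d²x/dθ² = (248.5)²·(+0.0069634) = +429.97 m/s²;  |a| = 429.97 m/s².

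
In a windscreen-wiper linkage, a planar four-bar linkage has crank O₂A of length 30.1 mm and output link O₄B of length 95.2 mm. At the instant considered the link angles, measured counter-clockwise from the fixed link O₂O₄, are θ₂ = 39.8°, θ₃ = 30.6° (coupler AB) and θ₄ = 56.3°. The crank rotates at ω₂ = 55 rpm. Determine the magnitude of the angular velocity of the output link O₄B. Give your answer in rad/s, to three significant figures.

0.671

ω₂ = 5.76 rad/s (from 55 rpm).
Differentiating the loop-closure r₂e^{iθ₂}+r₃e^{iθ₃}=r₁+r₄e^{iθ₄} gives r₂ω₂e^{iθ₂}+r₃ω₃e^{iθ₃}=r₄ω₄e^{iθ₄}.
Eliminating the other unknown: ω₄ = r₂ω₂ sin(θ₂−θ₃) / [r₄ sin(θ₄−θ₃)].
Numerator sine = +0.15988; denominator sine = +0.43366.
Result = 0.0301·5.76·(+0.15988) / (0.0952·(+0.43366)) = +0.67138 rad/s; magnitude 0.67138 rad/s.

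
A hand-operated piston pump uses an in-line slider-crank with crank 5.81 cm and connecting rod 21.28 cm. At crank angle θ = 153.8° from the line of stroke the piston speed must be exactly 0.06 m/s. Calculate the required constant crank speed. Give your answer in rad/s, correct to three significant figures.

For an in-line slider-crank, |v_piston| = rω|sinθ|·[1 + r cosθ/√(L² − r² sin²θ)].
With r = 0.0581 m, L = 0.2128 m, θ = 153.8°: the bracketed kinematic factor |dx/dθ| = 0.019321 m.
ω = v/|dx/dθ| = 0.06/0.019321 = 3.1054 rad/s.

3.11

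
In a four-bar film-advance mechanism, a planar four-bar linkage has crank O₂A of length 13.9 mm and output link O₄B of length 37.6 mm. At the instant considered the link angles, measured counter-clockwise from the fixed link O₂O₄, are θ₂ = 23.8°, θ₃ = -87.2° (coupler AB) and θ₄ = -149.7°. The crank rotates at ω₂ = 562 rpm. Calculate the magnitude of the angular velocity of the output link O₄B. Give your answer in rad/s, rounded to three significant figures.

22.9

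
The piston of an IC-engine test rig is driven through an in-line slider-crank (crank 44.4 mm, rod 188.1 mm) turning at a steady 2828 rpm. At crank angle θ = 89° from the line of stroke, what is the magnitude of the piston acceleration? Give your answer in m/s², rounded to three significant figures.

ω = 2π·2828/60 = 296.1 rad/s
x(θ) = r cosθ + √(L² − r² sin²θ); with ω constant, a = ω²·d²x/dθ².
d²x/dθ² = −r cosθ − r²(cos2θ)/√u − r⁴ sin²2θ/(4u^{3/2}),  u = L² − r² sin²θ = 0.0334109 m².
Substituting r = 0.0444 m, L = 0.1881 m, θ = 89°: d²x/dθ² = +0.010003 m.
a = ω²·d²x/dθ² = (296.1)²·(+0.010003) = +877.33 m/s²;  |a| = 877.33 m/s².

877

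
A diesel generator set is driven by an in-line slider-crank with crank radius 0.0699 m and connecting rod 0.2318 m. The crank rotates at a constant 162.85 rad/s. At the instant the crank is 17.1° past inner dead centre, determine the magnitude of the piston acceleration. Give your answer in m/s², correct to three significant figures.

ω = 162.8 rad/s
x(θ) = r cosθ + √(L² − r² sin²θ); with ω constant, a = ω²·d²x/dθ².
d²x/dθ² = −r cosθ − r²(cos2θ)/√u − r⁴ sin²2θ/(4u^{3/2}),  u = L² − r² sin²θ = 0.0533088 m².
Substituting r = 0.0699 m, L = 0.2318 m, θ = 17.1°: d²x/dθ² = -0.084466 m.
a = ω²·d²x/dθ² = (162.8)²·(-0.084466) = -2240 m/s²;  |a| = 2240 m/s².

2240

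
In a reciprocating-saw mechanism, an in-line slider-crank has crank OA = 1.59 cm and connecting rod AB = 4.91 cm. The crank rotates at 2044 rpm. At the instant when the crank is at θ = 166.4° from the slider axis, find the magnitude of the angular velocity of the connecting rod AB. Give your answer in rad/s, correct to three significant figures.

67.6

ω = 214 rad/s (converted from 2044 rpm).
The rod makes angle φ with the slider axis where L sinφ = r sinθ; differentiating, L cosφ·φ̇ = r ω cosθ.
L cosφ = √(L² − r² sin²θ) = 0.048957 m.
|ω_rod| = r ω |cosθ| / √(L² − r² sin²θ) = 0.0159·214·0.97196/0.048957 = 67.567 rad/s.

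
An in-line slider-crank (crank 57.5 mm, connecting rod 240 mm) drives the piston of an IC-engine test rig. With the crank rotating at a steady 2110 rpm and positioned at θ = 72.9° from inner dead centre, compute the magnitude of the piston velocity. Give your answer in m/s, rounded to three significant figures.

13.0

ω = 2π·2110/60 = 221 rad/s
For an in-line slider-crank, x = r cosθ + √(L² − r² sin²θ), so v = −rω sinθ·[1 + r cosθ/√(L² − r² sin²θ)].
With r = 0.0575 m, L = 0.24 m, θ = 72.9°: √(L² − r² sin²θ) = 0.23362 m.
v = −0.0575·221·0.95579·[1 + 0.0575·0.29404/0.23362] = -13.022 m/s.
|v| = 13.022 m/s.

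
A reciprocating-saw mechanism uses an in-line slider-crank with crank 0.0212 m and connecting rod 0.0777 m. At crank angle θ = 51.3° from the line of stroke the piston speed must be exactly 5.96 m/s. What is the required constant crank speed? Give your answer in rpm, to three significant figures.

For an in-line slider-crank, |v_piston| = rω|sinθ|·[1 + r cosθ/√(L² − r² sin²θ)].
With r = 0.0212 m, L = 0.0777 m, θ = 51.3°: the bracketed kinematic factor |dx/dθ| = 0.019434 m.
ω = v/|dx/dθ| = 5.96/0.019434 = 306.68 rad/s.
N = 60ω/(2π) = 2928.6 rpm.

2930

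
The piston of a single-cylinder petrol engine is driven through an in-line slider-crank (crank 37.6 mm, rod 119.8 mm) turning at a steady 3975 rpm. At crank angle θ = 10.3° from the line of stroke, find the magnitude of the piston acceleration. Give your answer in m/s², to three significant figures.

8330

ω = 2π·3975/60 = 416.3 rad/s
x(θ) = r cosθ + √(L² − r² sin²θ); with ω constant, a = ω²·d²x/dθ².
d²x/dθ² = −r cosθ − r²(cos2θ)/√u − r⁴ sin²2θ/(4u^{3/2}),  u = L² − r² sin²θ = 0.0143068 m².
Substituting r = 0.0376 m, L = 0.1198 m, θ = 10.3°: d²x/dθ² = -0.048094 m.
a = ω²·d²x/dθ² = (416.3)²·(-0.048094) = -8333.4 m/s²;  |a| = 8333.4 m/s².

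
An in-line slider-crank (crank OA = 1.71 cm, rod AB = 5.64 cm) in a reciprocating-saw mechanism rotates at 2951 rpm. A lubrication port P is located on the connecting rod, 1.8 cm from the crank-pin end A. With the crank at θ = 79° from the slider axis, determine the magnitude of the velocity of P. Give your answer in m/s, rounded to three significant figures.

ω = 309 rad/s.  Crank-pin speed |V_A| = rω = 5.2844 m/s, perpendicular to OA.
Rod angle: sinφ = −(r/L) sinθ ⇒ φ = -17.315°; ω_rod = −rω cosθ/√(L²−r²sin²θ) = -18.726 rad/s.
V_P = V_A + ω_rod × AP, with AP = 0.018 m along the rod.
Components: V_Px = −rω sinθ − a·ω_rod·sinφ = -5.2876 m/s;  V_Py = rω cosθ + a·ω_rod·cosφ = +0.68651 m/s.
|V_P| = √(V_Px² + V_Py²) = 5.332 m/s.

5.33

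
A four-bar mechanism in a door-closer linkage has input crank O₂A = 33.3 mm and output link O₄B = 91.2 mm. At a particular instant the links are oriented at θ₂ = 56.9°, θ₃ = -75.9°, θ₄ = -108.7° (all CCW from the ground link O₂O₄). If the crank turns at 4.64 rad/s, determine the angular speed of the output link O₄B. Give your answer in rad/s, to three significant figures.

2.29

ω₂ = 4.64 rad/s
Differentiating the loop-closure r₂e^{iθ₂}+r₃e^{iθ₃}=r₁+r₄e^{iθ₄} gives r₂ω₂e^{iθ₂}+r₃ω₃e^{iθ₃}=r₄ω₄e^{iθ₄}.
Eliminating the other unknown: ω₄ = r₂ω₂ sin(θ₂−θ₃) / [r₄ sin(θ₄−θ₃)].
Numerator sine = +0.73373; denominator sine = -0.54171.
Result = 0.0333·4.64·(+0.73373) / (0.0912·(-0.54171)) = -2.2948 rad/s; magnitude 2.2948 rad/s.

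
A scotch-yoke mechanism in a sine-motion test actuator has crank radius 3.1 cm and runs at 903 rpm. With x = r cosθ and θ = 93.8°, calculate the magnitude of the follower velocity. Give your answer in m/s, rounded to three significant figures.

ω = 94.56 rad/s (from 903 rpm).
x = r cosθ ⇒ ẋ = −rω sinθ.
|v| = rω|sinθ| = 0.031·94.56·|sin 93.8°| = 2.925 m/s.

2.92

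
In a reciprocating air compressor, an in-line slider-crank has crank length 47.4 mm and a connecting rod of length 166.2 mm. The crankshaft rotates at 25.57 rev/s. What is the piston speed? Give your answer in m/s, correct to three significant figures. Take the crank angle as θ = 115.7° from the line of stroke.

ω = 2π·25.6 = 160.7 rad/s
For an in-line slider-crank, x = r cosθ + √(L² − r² sin²θ), so v = −rω sinθ·[1 + r cosθ/√(L² − r² sin²θ)].
With r = 0.0474 m, L = 0.1662 m, θ = 115.7°: √(L² − r² sin²θ) = 0.16062 m.
v = −0.0474·160.7·0.90108·[1 + 0.0474·-0.43366/0.16062] = -5.9838 m/s.
|v| = 5.9838 m/s.

5.98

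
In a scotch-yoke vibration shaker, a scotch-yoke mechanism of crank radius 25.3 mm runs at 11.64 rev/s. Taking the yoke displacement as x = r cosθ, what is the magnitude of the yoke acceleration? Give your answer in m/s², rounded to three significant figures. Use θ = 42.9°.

ω = 73.14 rad/s (from 11.64 rev/s).
x = r cosθ ⇒ ẍ = −rω² cosθ (ω constant).
|a| = rω²|cosθ| = 0.0253·(73.14)²·|cos 42.9°| = 99.133 m/s².

99.1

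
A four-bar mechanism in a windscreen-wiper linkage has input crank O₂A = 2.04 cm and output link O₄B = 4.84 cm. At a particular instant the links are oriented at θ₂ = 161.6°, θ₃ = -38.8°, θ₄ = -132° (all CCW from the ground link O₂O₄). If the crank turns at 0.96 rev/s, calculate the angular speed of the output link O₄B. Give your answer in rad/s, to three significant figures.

0.888

ω₂ = 6.032 rad/s (from 0.96 rev/s).
Differentiating the loop-closure r₂e^{iθ₂}+r₃e^{iθ₃}=r₁+r₄e^{iθ₄} gives r₂ω₂e^{iθ₂}+r₃ω₃e^{iθ₃}=r₄ω₄e^{iθ₄}.
Eliminating the other unknown: ω₄ = r₂ω₂ sin(θ₂−θ₃) / [r₄ sin(θ₄−θ₃)].
Numerator sine = -0.34857; denominator sine = -0.99844.
Result = 0.0204·6.032·(-0.34857) / (0.0484·(-0.99844)) = +0.88758 rad/s; magnitude 0.88758 rad/s.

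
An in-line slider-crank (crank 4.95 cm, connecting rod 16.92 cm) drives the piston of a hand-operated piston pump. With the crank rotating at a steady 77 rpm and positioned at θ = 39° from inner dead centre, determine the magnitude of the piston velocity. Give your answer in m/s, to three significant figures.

0.309

ω = 2π·77/60 = 8.063 rad/s
For an in-line slider-crank, x = r cosθ + √(L² − r² sin²θ), so v = −rω sinθ·[1 + r cosθ/√(L² − r² sin²θ)].
With r = 0.0495 m, L = 0.1692 m, θ = 39°: √(L² − r² sin²θ) = 0.16631 m.
v = −0.0495·8.063·0.62932·[1 + 0.0495·0.77715/0.16631] = -0.30929 m/s.
|v| = 0.30929 m/s.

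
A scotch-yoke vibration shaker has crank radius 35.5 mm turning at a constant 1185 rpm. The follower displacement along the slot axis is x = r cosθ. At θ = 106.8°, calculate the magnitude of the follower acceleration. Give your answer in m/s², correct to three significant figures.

158

ω = 124.1 rad/s (from 1185 rpm).
x = r cosθ ⇒ ẍ = −rω² cosθ (ω constant).
|a| = rω²|cosθ| = 0.0355·(124.1)²·|cos 106.8°| = 158 m/s².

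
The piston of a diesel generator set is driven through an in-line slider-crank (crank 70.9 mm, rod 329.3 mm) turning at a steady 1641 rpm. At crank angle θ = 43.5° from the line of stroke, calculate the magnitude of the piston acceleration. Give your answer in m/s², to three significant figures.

ω = 2π·1641/60 = 171.8 rad/s
x(θ) = r cosθ + √(L² − r² sin²θ); with ω constant, a = ω²·d²x/dθ².
d²x/dθ² = −r cosθ − r²(cos2θ)/√u − r⁴ sin²2θ/(4u^{3/2}),  u = L² − r² sin²θ = 0.106057 m².
Substituting r = 0.0709 m, L = 0.3293 m, θ = 43.5°: d²x/dθ² = -0.052419 m.
a = ω²·d²x/dθ² = (171.8)²·(-0.052419) = -1548 m/s²;  |a| = 1548 m/s².

1550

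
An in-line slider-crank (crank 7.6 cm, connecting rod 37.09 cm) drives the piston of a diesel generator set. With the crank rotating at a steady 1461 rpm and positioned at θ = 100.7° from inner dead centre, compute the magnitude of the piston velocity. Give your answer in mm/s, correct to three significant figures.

ω = 2π·1461/60 = 153 rad/s
For an in-line slider-crank, x = r cosθ + √(L² − r² sin²θ), so v = −rω sinθ·[1 + r cosθ/√(L² − r² sin²θ)].
With r = 0.076 m, L = 0.3709 m, θ = 100.7°: √(L² − r² sin²θ) = 0.3633 m.
v = −0.076·153·0.98261·[1 + 0.076·-0.18567/0.3633] = -10.982 m/s.
|v| = 10.982 m/s = 10982 mm/s.

11000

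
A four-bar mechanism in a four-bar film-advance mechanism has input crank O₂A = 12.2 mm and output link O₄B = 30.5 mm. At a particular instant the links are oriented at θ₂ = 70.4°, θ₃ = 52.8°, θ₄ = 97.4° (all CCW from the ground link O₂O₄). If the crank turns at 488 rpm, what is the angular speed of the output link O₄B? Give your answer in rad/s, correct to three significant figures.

8.80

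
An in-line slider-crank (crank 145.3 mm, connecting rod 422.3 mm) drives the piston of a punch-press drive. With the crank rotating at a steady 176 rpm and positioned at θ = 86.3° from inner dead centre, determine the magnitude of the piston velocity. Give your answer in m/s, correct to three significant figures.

ω = 2π·176/60 = 18.43 rad/s
For an in-line slider-crank, x = r cosθ + √(L² − r² sin²θ), so v = −rω sinθ·[1 + r cosθ/√(L² − r² sin²θ)].
With r = 0.1453 m, L = 0.4223 m, θ = 86.3°: √(L² − r² sin²θ) = 0.39663 m.
v = −0.1453·18.43·0.99792·[1 + 0.1453·0.06453/0.39663] = -2.7356 m/s.
|v| = 2.7356 m/s.

2.74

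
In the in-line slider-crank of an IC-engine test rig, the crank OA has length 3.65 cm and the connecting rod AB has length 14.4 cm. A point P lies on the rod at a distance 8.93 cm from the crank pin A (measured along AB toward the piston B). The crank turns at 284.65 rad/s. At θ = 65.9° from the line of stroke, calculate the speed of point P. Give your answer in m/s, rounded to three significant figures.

10.2

ω = 284.6 rad/s.  Crank-pin speed |V_A| = rω = 10.39 m/s, perpendicular to OA.
Rod angle: sinφ = −(r/L) sinθ ⇒ φ = -13.378°; ω_rod = −rω cosθ/√(L²−r²sin²θ) = -30.283 rad/s.
V_P = V_A + ω_rod × AP, with AP = 0.0893 m along the rod.
Components: V_Px = −rω sinθ − a·ω_rod·sinφ = -10.11 m/s;  V_Py = rω cosθ + a·ω_rod·cosφ = +1.6115 m/s.
|V_P| = √(V_Px² + V_Py²) = 10.237 m/s.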